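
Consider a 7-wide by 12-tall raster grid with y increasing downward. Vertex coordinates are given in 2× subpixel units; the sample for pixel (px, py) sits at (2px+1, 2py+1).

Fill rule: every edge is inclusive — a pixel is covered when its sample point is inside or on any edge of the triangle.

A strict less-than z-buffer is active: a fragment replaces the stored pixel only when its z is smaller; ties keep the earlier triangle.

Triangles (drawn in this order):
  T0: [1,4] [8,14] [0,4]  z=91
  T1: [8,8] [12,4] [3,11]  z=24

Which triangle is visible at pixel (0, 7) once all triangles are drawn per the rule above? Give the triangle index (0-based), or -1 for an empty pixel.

T0:
  2·area = 10
  edge (1, 4)→(8, 14): d=(7,10) inclusive
  edge (8, 14)→(0, 4): d=(-8,-10) inclusive
  edge (0, 4)→(1, 4): d=(1,0) inclusive
    (0,2)@(1, 5): e=[7,2,1] → X
    (1,2)@(3, 5): e=[-13,22,1] → .
    (0,3)@(1, 7): e=[21,-14,3] → .
    (1,3)@(3, 7): e=[1,6,3] → X
    (2,3)@(5, 7): e=[-19,26,3] → .
    (1,4)@(3, 9): e=[15,-10,5] → .
  covered (2 px):
    . . . . . . .
    . . . . . . .
    X . . . . . .
    . X . . . . .
    . . . . . . .
    . . . . . . .
    . . . . . . .
    . . . . . . .
    . . . . . . .
    . . . . . . .
    . . . . . . .
    . . . . . . .
T1:
  2·area = 8  (B↔C swapped to make it positive)
  edge (8, 8)→(3, 11): d=(-5,3) inclusive
  edge (3, 11)→(12, 4): d=(9,-7) inclusive
  edge (12, 4)→(8, 8): d=(-4,4) inclusive
    (6,1)@(13, 3): e=[10,-2,0] → .  [on edge]
    (5,2)@(11, 5): e=[6,2,0] → X  [on edge]
    (6,2)@(13, 5): e=[0,16,-8] → .  [on edge]
    (4,3)@(9, 7): e=[2,6,0] → X  [on edge]
    (5,3)@(11, 7): e=[-4,20,-8] → .
    (3,4)@(7, 9): e=[-2,10,0] → .  [on edge]
    (4,4)@(9, 9): e=[-8,24,-8] → .
    (1,5)@(3, 11): e=[0,0,8] → X  [on edge]
    (2,5)@(5, 11): e=[-6,14,0] → .  [on edge]
    (1,6)@(3, 13): e=[-10,18,0] → .  [on edge]
    (0,7)@(1, 15): e=[-14,22,0] → .  [on edge]
  covered (3 px):
    . . . . . . .
    . . . . . . .
    . . . . . X .
    . . . . X . .
    . . . . . . .
    . X . . . . .
    . . . . . . .
    . . . . . . .
    . . . . . . .
    . . . . . . .
    . . . . . . .
    . . . . . . .

Z-buffer (winner per pixel, '.' = empty):
  . . . . . . .
  . . . . . . .
  0 . . . . 1 .
  . 0 . . 1 . .
  . . . . . . .
  . 1 . . . . .
  . . . . . . .
  . . . . . . .
  . . . . . . .
  . . . . . . .
  . . . . . . .
  . . . . . . .

Answer: -1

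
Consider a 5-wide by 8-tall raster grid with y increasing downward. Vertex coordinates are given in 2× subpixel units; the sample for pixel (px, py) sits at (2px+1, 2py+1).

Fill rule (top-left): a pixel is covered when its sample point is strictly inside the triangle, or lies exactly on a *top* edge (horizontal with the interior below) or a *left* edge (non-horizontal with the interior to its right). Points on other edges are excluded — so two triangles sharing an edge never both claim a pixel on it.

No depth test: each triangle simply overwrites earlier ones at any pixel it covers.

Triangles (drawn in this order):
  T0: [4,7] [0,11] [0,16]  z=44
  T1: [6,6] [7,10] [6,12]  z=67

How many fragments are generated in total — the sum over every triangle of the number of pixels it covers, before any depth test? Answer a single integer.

T0:
  2·area = 20  (B↔C swapped to make it positive)
  edge (4, 7)→(0, 16): d=(-4,9) right/bottom  bias=-1
  edge (0, 16)→(0, 11): d=(0,-5) top-left  bias=+0
  edge (0, 11)→(4, 7): d=(4,-4) top-left  bias=+0
    (1,4)@(3, 9): e=[1,15,4] → █
    (2,4)@(5, 9): e=[-17,25,12] → ·
    (0,5)@(1, 11): e=[11,5,4] → █
    (1,5)@(3, 11): e=[-7,15,12] → ·
    (0,6)@(1, 13): e=[3,5,12] → █
    (1,6)@(3, 13): e=[-15,15,20] → ·
    (0,7)@(1, 15): e=[-5,5,20] → ·
  covered (3 px):
    · · · · ·
    · · · · ·
    · · · · ·
    · · · · ·
    · █ · · ·
    █ · · · ·
    █ · · · ·
    · · · · ·
T1:
  2·area = 6
  edge (6, 6)→(7, 10): d=(1,4) right/bottom  bias=-1
  edge (7, 10)→(6, 12): d=(-1,2) right/bottom  bias=-1
  edge (6, 12)→(6, 6): d=(0,-6) top-left  bias=+0
  covered (0 px):
    · · · · ·
    · · · · ·
    · · · · ·
    · · · · ·
    · · · · ·
    · · · · ·
    · · · · ·
    · · · · ·

Answer: 3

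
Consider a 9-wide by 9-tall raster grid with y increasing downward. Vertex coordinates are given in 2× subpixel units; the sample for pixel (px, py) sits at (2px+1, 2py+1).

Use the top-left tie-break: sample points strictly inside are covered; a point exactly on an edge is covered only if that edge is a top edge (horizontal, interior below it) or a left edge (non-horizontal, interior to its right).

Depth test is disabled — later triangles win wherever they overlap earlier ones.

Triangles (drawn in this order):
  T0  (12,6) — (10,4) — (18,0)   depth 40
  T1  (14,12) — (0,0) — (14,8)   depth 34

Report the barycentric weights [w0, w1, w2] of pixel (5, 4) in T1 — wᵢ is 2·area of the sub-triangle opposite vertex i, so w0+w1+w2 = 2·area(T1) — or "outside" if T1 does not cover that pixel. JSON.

T0:
  2·area = 24
  edge (12, 6)→(10, 4): d=(-2,-2) top-left  bias=+0
  edge (10, 4)→(18, 0): d=(8,-4) top-left  bias=+0
  edge (18, 0)→(12, 6): d=(-6,6) right/bottom  bias=-1
    (3,0)@(7, 1): e=[0,-36,60] → ·  [on edge]
    (8,0)@(17, 1): e=[20,4,0] → ·  [on edge]
    (4,1)@(9, 3): e=[0,-12,36] → ·  [on edge]
    (6,1)@(13, 3): e=[8,4,12] → #
    (7,1)@(15, 3): e=[12,12,0] → ·  [on edge]
    (5,2)@(11, 5): e=[0,12,12] → #  [on edge]
    (6,2)@(13, 5): e=[4,20,0] → ·  [on edge]
    (5,3)@(11, 7): e=[-4,28,0] → ·  [on edge]
    (6,3)@(13, 7): e=[0,36,-12] → ·  [on edge]
    (4,4)@(9, 9): e=[-12,36,0] → ·  [on edge]
    (7,4)@(15, 9): e=[0,60,-36] → ·  [on edge]
    (3,5)@(7, 11): e=[-20,44,0] → ·  [on edge]
    (8,5)@(17, 11): e=[0,84,-60] → ·  [on edge]
    (2,6)@(5, 13): e=[-28,52,0] → ·  [on edge]
    (1,7)@(3, 15): e=[-36,60,0] → ·  [on edge]
    (0,8)@(1, 17): e=[-44,68,0] → ·  [on edge]
  covered (2 px):
    · · · · · · · · ·
    · · · · · · # · ·
    · · · · · # · · ·
    · · · · · · · · ·
    · · · · · · · · ·
    · · · · · · · · ·
    · · · · · · · · ·
    · · · · · · · · ·
    · · · · · · · · ·
T1:
  2·area = 56
  edge (14, 12)→(0, 0): d=(-14,-12) top-left  bias=+0
  edge (0, 0)→(14, 8): d=(14,8) right/bottom  bias=-1
  edge (14, 8)→(14, 12): d=(0,4) right/bottom  bias=-1
    (2,1)@(5, 3): e=[18,2,36] → #
    (3,1)@(7, 3): e=[42,-14,28] → ·
    (2,2)@(5, 5): e=[-10,30,36] → ·
    (3,2)@(7, 5): e=[14,14,28] → #
    (4,2)@(9, 5): e=[38,-2,20] → ·
    (3,3)@(7, 7): e=[-14,42,28] → ·
    (4,3)@(9, 7): e=[10,26,20] → #
    (5,3)@(11, 7): e=[34,10,12] → #
    (6,3)@(13, 7): e=[58,-6,4] → ·
    (4,4)@(9, 9): e=[-18,54,20] → ·
    (5,4)@(11, 9): e=[6,38,12] → #
    (6,4)@(13, 9): e=[30,22,4] → #
  covered (7 px):
    · · · · · · · · ·
    · · # · · · · · ·
    · · · # · · · · ·
    · · · · # # · · ·
    · · · · · # # · ·
    · · · · · · # · ·
    · · · · · · · · ·
    · · · · · · · · ·
    · · · · · · · · ·

Answer: [38,12,6]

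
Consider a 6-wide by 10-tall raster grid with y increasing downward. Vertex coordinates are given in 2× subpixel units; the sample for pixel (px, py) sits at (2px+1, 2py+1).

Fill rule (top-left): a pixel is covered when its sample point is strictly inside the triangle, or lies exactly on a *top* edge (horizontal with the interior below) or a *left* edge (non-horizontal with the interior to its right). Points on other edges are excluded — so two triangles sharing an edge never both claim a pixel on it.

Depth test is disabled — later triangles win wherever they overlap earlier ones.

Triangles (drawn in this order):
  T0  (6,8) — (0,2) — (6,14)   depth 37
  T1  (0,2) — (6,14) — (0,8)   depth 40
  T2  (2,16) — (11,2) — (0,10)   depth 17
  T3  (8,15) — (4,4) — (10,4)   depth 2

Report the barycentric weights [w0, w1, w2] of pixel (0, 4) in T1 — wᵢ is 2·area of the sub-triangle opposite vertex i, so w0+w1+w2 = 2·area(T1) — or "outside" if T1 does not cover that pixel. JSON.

T0:
  2·area = 36  (B↔C swapped to make it positive)
  edge (6, 8)→(6, 14): d=(0,6) right/bottom  bias=-1
  edge (6, 14)→(0, 2): d=(-6,-12) top-left  bias=+0
  edge (0, 2)→(6, 8): d=(6,6) right/bottom  bias=-1
    (0,1)@(1, 3): e=[30,6,0] → ·  [on edge]
    (1,2)@(3, 5): e=[18,18,0] → ·  [on edge]
    (1,3)@(3, 7): e=[18,6,12] → #
    (2,3)@(5, 7): e=[6,30,0] → ·  [on edge]
    (1,4)@(3, 9): e=[18,-6,24] → ·
    (2,4)@(5, 9): e=[6,18,12] → #
    (3,4)@(7, 9): e=[-6,42,0] → ·  [on edge]
    (2,5)@(5, 11): e=[6,6,24] → #
    (3,5)@(7, 11): e=[-6,30,12] → ·
    (4,5)@(9, 11): e=[-18,54,0] → ·  [on edge]
    (2,6)@(5, 13): e=[6,-6,36] → ·
    (5,6)@(11, 13): e=[-30,66,0] → ·  [on edge]
  covered (3 px):
    · · · · · ·
    · · · · · ·
    · · · · · ·
    · # · · · ·
    · · # · · ·
    · · # · · ·
    · · · · · ·
    · · · · · ·
    · · · · · ·
    · · · · · ·
T1:
  2·area = 36
  edge (0, 2)→(6, 14): d=(6,12) right/bottom  bias=-1
  edge (6, 14)→(0, 8): d=(-6,-6) top-left  bias=+0
  edge (0, 8)→(0, 2): d=(0,-6) top-left  bias=+0
    (0,2)@(1, 5): e=[6,24,6] → #
    (1,2)@(3, 5): e=[-18,36,18] → ·
    (0,3)@(1, 7): e=[18,12,6] → #
    (1,3)@(3, 7): e=[-6,24,18] → ·
    (0,4)@(1, 9): e=[30,0,6] → #  [on edge]
    (1,4)@(3, 9): e=[6,12,18] → #
    (2,4)@(5, 9): e=[-18,24,30] → ·
    (0,5)@(1, 11): e=[42,-12,6] → ·
    (1,5)@(3, 11): e=[18,0,18] → #  [on edge]
    (2,5)@(5, 11): e=[-6,12,30] → ·
    (1,6)@(3, 13): e=[30,-12,18] → ·
    (2,6)@(5, 13): e=[6,0,30] → #  [on edge]
    (3,7)@(7, 15): e=[-6,0,42] → ·  [on edge]
    (4,8)@(9, 17): e=[-18,0,54] → ·  [on edge]
    (5,9)@(11, 19): e=[-30,0,66] → ·  [on edge]
  covered (6 px):
    · · · · · ·
    · · · · · ·
    # · · · · ·
    # · · · · ·
    # # · · · ·
    · # · · · ·
    · · # · · ·
    · · · · · ·
    · · · · · ·
    · · · · · ·
T2:
  2·area = 82  (B↔C swapped to make it positive)
  edge (2, 16)→(0, 10): d=(-2,-6) top-left  bias=+0
  edge (0, 10)→(11, 2): d=(11,-8) top-left  bias=+0
  edge (11, 2)→(2, 16): d=(-9,14) right/bottom  bias=-1
    (3,2)@(7, 5): e=[52,1,29] → #
    (4,2)@(9, 5): e=[64,17,1] → #
    (5,2)@(11, 5): e=[76,33,-27] → ·
    (2,3)@(5, 7): e=[36,7,39] → #
    (4,3)@(9, 7): e=[60,39,-17] → ·
    (1,4)@(3, 9): e=[20,13,49] → #
    (3,4)@(7, 9): e=[44,45,-7] → ·
    (0,5)@(1, 11): e=[4,19,59] → #
    (3,5)@(7, 11): e=[40,67,-25] → ·
    (0,6)@(1, 13): e=[0,41,41] → #  [on edge]
    (2,6)@(5, 13): e=[24,73,-15] → ·
    (0,7)@(1, 15): e=[-4,63,23] → ·
    (1,9)@(3, 19): e=[0,123,-41] → ·  [on edge]
  covered (11 px):
    · · · · · ·
    · · · · · ·
    · · · # # ·
    · · # # · ·
    · # # · · ·
    # # # · · ·
    # # · · · ·
    · · · · · ·
    · · · · · ·
    · · · · · ·
T3:
  2·area = 66
  edge (8, 15)→(4, 4): d=(-4,-11) top-left  bias=+0
  edge (4, 4)→(10, 4): d=(6,0) top-left  bias=+0
  edge (10, 4)→(8, 15): d=(-2,11) right/bottom  bias=-1
    (2,2)@(5, 5): e=[7,6,53] → #
    (3,2)@(7, 5): e=[29,6,31] → #
    (4,2)@(9, 5): e=[51,6,9] → #
    (5,2)@(11, 5): e=[73,6,-13] → ·
    (2,3)@(5, 7): e=[-1,18,49] → ·
    (3,3)@(7, 7): e=[21,18,27] → #
    (5,3)@(11, 7): e=[65,18,-17] → ·
    (3,4)@(7, 9): e=[13,30,23] → #
    (5,4)@(11, 9): e=[57,30,-21] → ·
    (3,5)@(7, 11): e=[5,42,19] → #
    (4,5)@(9, 11): e=[27,42,-3] → ·
    (3,6)@(7, 13): e=[-3,54,15] → ·
  covered (8 px):
    · · · · · ·
    · · · · · ·
    · · # # # ·
    · · · # # ·
    · · · # # ·
    · · · # · ·
    · · · · · ·
    · · · · · ·
    · · · · · ·
    · · · · · ·

Answer: [0,6,30]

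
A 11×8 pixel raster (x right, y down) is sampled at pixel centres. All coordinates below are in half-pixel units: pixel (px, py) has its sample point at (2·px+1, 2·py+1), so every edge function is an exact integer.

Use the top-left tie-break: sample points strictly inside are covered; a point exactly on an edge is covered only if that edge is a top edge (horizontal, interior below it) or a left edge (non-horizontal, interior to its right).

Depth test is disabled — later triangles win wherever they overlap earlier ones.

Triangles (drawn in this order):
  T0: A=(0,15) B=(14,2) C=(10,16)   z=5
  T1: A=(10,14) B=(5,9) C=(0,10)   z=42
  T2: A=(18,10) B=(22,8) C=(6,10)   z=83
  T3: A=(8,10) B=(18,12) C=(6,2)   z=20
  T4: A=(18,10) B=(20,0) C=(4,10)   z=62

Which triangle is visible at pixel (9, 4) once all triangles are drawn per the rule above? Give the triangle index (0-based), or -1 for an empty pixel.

T0:
  2·area = 144
  edge (0, 15)→(14, 2): d=(14,-13) top-left  bias=+0
  edge (14, 2)→(10, 16): d=(-4,14) right/bottom  bias=-1
  edge (10, 16)→(0, 15): d=(-10,-1) top-left  bias=+0
    (6,1)@(13, 3): e=[1,10,133] → #
    (7,1)@(15, 3): e=[27,-18,135] → ·
    (5,2)@(11, 5): e=[3,30,111] → #
    (7,2)@(15, 5): e=[55,-26,115] → ·
    (4,3)@(9, 7): e=[5,50,89] → #
    (6,3)@(13, 7): e=[57,-6,93] → ·
    (3,4)@(7, 9): e=[7,70,67] → #
    (6,4)@(13, 9): e=[85,-14,73] → ·
    (2,5)@(5, 11): e=[9,90,45] → #
    (6,5)@(13, 11): e=[113,-22,53] → ·
    (1,6)@(3, 13): e=[11,110,23] → #
    (5,6)@(11, 13): e=[115,-2,31] → ·
  covered (21 px):
    · · · · · · · · · · ·
    · · · · · · # · · · ·
    · · · · · # # · · · ·
    · · · · # # · · · · ·
    · · · # # # · · · · ·
    · · # # # # · · · · ·
    · # # # # · · · · · ·
    # # # # # · · · · · ·
T1:
  2·area = 30  (B↔C swapped to make it positive)
  edge (10, 14)→(0, 10): d=(-10,-4) top-left  bias=+0
  edge (0, 10)→(5, 9): d=(5,-1) top-left  bias=+0
  edge (5, 9)→(10, 14): d=(5,5) right/bottom  bias=-1
    (0,2)@(1, 5): e=[54,-24,0] → ·  [on edge]
    (1,3)@(3, 7): e=[42,-12,0] → ·  [on edge]
    (7,3)@(15, 7): e=[90,0,-60] → ·  [on edge]
    (2,4)@(5, 9): e=[30,0,0] → ·  [on edge]
    (1,5)@(3, 11): e=[2,8,20] → #
    (2,5)@(5, 11): e=[10,10,10] → #
    (3,5)@(7, 11): e=[18,12,0] → ·  [on edge]
    (1,6)@(3, 13): e=[-18,18,30] → ·
    (2,6)@(5, 13): e=[-10,20,20] → ·
    (4,6)@(9, 13): e=[6,24,0] → ·  [on edge]
    (5,7)@(11, 15): e=[-6,36,0] → ·  [on edge]
  covered (2 px):
    · · · · · · · · · · ·
    · · · · · · · · · · ·
    · · · · · · · · · · ·
    · · · · · · · · · · ·
    · · · · · · · · · · ·
    · # # · · · · · · · ·
    · · · · · · · · · · ·
    · · · · · · · · · · ·
T2:
  2·area = 24  (B↔C swapped to make it positive)
  edge (18, 10)→(6, 10): d=(-12,0) right/bottom  bias=-1
  edge (6, 10)→(22, 8): d=(16,-2) top-left  bias=+0
  edge (22, 8)→(18, 10): d=(-4,2) right/bottom  bias=-1
    (7,4)@(15, 9): e=[12,2,10] → #
    (8,4)@(17, 9): e=[12,6,6] → #
    (9,4)@(19, 9): e=[12,10,2] → #
    (10,4)@(21, 9): e=[12,14,-2] → ·
    (7,5)@(15, 11): e=[-12,34,2] → ·
    (8,5)@(17, 11): e=[-12,38,-2] → ·
    (9,5)@(19, 11): e=[-12,42,-6] → ·
  covered (3 px):
    · · · · · · · · · · ·
    · · · · · · · · · · ·
    · · · · · · · · · · ·
    · · · · · · · · · · ·
    · · · · · · · # # # ·
    · · · · · · · · · · ·
    · · · · · · · · · · ·
    · · · · · · · · · · ·
T3:
  2·area = 76  (B↔C swapped to make it positive)
  edge (8, 10)→(6, 2): d=(-2,-8) top-left  bias=+0
  edge (6, 2)→(18, 12): d=(12,10) right/bottom  bias=-1
  edge (18, 12)→(8, 10): d=(-10,-2) top-left  bias=+0
    (3,1)@(7, 3): e=[6,2,68] → #
    (4,1)@(9, 3): e=[22,-18,72] → ·
    (3,2)@(7, 5): e=[2,26,48] → #
    (4,2)@(9, 5): e=[18,6,52] → #
    (5,2)@(11, 5): e=[34,-14,56] → ·
    (3,3)@(7, 7): e=[-2,50,28] → ·
    (4,3)@(9, 7): e=[14,30,32] → #
    (5,3)@(11, 7): e=[30,10,36] → #
    (6,3)@(13, 7): e=[46,-10,40] → ·
    (1,4)@(3, 9): e=[-38,114,0] → ·  [on edge]
    (4,4)@(9, 9): e=[10,54,12] → #
    (6,4)@(13, 9): e=[42,14,20] → #
    (6,5)@(13, 11): e=[38,38,0] → #  [on edge]
  covered (10 px):
    · · · · · · · · · · ·
    · · · # · · · · · · ·
    · · · # # · · · · · ·
    · · · · # # · · · · ·
    · · · · # # # · · · ·
    · · · · · · # # · · ·
    · · · · · · · · · · ·
    · · · · · · · · · · ·
T4:
  2·area = 140  (B↔C swapped to make it positive)
  edge (18, 10)→(4, 10): d=(-14,0) right/bottom  bias=-1
  edge (4, 10)→(20, 0): d=(16,-10) top-left  bias=+0
  edge (20, 0)→(18, 10): d=(-2,10) right/bottom  bias=-1
    (9,0)@(19, 1): e=[126,6,8] → #
    (10,0)@(21, 1): e=[126,26,-12] → ·
    (8,1)@(17, 3): e=[98,18,24] → #
    (10,1)@(21, 3): e=[98,58,-16] → ·
    (6,2)@(13, 5): e=[70,10,60] → #
    (7,2)@(15, 5): e=[70,30,40] → #
    (9,2)@(19, 5): e=[70,70,0] → ·  [on edge]
    (4,3)@(9, 7): e=[42,2,96] → #
    (5,3)@(11, 7): e=[42,22,76] → #
    (9,3)@(19, 7): e=[42,102,-4] → ·
    (3,4)@(7, 9): e=[14,14,112] → #
    (9,4)@(19, 9): e=[14,134,-8] → ·
    (8,7)@(17, 15): e=[-70,210,0] → ·  [on edge]
  covered (17 px):
    · · · · · · · · · # ·
    · · · · · · · · # # ·
    · · · · · · # # # · ·
    · · · · # # # # # · ·
    · · · # # # # # # · ·
    · · · · · · · · · · ·
    · · · · · · · · · · ·
    · · · · · · · · · · ·

Z-buffer (winner per pixel, '.' = empty):
  . . . . . . . . . 4 .
  . . . 3 . . 0 . 4 4 .
  . . . 3 3 0 4 4 4 . .
  . . . . 4 4 4 4 4 . .
  . . . 4 4 4 4 4 4 2 .
  . 1 1 0 0 0 3 3 . . .
  . 0 0 0 0 . . . . . .
  0 0 0 0 0 . . . . . .

Result: 2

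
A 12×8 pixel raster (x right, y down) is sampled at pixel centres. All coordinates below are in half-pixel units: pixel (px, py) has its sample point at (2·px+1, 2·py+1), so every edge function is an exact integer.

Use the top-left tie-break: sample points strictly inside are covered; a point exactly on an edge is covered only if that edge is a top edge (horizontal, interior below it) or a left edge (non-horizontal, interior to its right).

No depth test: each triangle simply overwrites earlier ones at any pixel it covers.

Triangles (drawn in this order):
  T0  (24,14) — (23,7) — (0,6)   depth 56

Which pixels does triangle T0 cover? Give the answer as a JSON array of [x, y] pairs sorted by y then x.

T0:
  2·area = 160  (B↔C swapped to make it positive)
  edge (24, 14)→(0, 6): d=(-24,-8) top-left  bias=+0
  edge (0, 6)→(23, 7): d=(23,1) right/bottom  bias=-1
  edge (23, 7)→(24, 14): d=(1,7) right/bottom  bias=-1
    (1,3)@(3, 7): e=[0,20,140] → █  [on edge]
    (2,3)@(5, 7): e=[16,18,126] → █
    (3,3)@(7, 7): e=[32,16,112] → █
    (4,3)@(9, 7): e=[48,14,98] → █
    (5,3)@(11, 7): e=[64,12,84] → █
    (6,3)@(13, 7): e=[80,10,70] → █
    (7,3)@(15, 7): e=[96,8,56] → █
    (8,3)@(17, 7): e=[112,6,42] → █
    (9,3)@(19, 7): e=[128,4,28] → █
    (10,3)@(21, 7): e=[144,2,14] → █
    (11,3)@(23, 7): e=[160,0,0] → ·  [on edge]
    (1,4)@(3, 9): e=[-48,66,142] → ·
    (4,4)@(9, 9): e=[0,60,100] → █  [on edge]
    (7,5)@(15, 11): e=[0,100,60] → █  [on edge]
    (10,6)@(21, 13): e=[0,140,20] → █  [on edge]
  covered (25 px):
    · · · · · · · · · · · ·
    · · · · · · · · · · · ·
    · · · · · · · · · · · ·
    · █ █ █ █ █ █ █ █ █ █ ·
    · · · · █ █ █ █ █ █ █ █
    · · · · · · · █ █ █ █ █
    · · · · · · · · · · █ █
    · · · · · · · · · · · ·

Answer: [[1,3],[2,3],[3,3],[4,3],[5,3],[6,3],[7,3],[8,3],[9,3],[10,3],[4,4],[5,4],[6,4],[7,4],[8,4],[9,4],[10,4],[11,4],[7,5],[8,5],[9,5],[10,5],[11,5],[10,6],[11,6]]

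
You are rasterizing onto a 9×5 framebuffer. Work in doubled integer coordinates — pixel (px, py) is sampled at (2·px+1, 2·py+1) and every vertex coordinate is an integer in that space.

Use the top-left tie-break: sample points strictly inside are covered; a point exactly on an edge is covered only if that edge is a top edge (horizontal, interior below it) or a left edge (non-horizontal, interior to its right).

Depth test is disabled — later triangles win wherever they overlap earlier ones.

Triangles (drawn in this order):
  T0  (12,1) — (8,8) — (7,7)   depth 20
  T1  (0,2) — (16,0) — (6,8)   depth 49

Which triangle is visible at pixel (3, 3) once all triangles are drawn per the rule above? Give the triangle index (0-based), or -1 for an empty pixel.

T0:
  2·area = 11
  edge (12, 1)→(8, 8): d=(-4,7) right/bottom  bias=-1
  edge (8, 8)→(7, 7): d=(-1,-1) top-left  bias=+0
  edge (7, 7)→(12, 1): d=(5,-6) top-left  bias=+0
    (0,0)@(1, 1): e=[77,0,-66] → ·  [on edge]
    (1,1)@(3, 3): e=[55,0,-44] → ·  [on edge]
    (2,2)@(5, 5): e=[33,0,-22] → ·  [on edge]
    (4,2)@(9, 5): e=[5,4,2] → █
    (5,2)@(11, 5): e=[-9,6,14] → ·
    (3,3)@(7, 7): e=[11,0,0] → █  [on edge]
    (4,3)@(9, 7): e=[-3,2,12] → ·
    (3,4)@(7, 9): e=[3,-2,10] → ·
    (4,4)@(9, 9): e=[-11,0,22] → ·  [on edge]
  covered (2 px):
    · · · · · · · · ·
    · · · · · · · · ·
    · · · · █ · · · ·
    · · · █ · · · · ·
    · · · · · · · · ·
T1:
  2·area = 108
  edge (0, 2)→(16, 0): d=(16,-2) top-left  bias=+0
  edge (16, 0)→(6, 8): d=(-10,8) right/bottom  bias=-1
  edge (6, 8)→(0, 2): d=(-6,-6) top-left  bias=+0
    (4,0)@(9, 1): e=[2,46,60] → █
    (5,0)@(11, 1): e=[6,30,72] → █
    (6,0)@(13, 1): e=[10,14,84] → █
    (7,0)@(15, 1): e=[14,-2,96] → ·
    (0,1)@(1, 3): e=[18,90,0] → █  [on edge]
    (1,1)@(3, 3): e=[22,74,12] → █
    (2,1)@(5, 3): e=[26,58,24] → █
    (3,1)@(7, 3): e=[30,42,36] → █
    (6,1)@(13, 3): e=[42,-6,72] → ·
    (0,2)@(1, 5): e=[50,70,-12] → ·
    (1,2)@(3, 5): e=[54,54,0] → █  [on edge]
    (5,2)@(11, 5): e=[70,-10,48] → ·
    (2,3)@(5, 7): e=[90,18,0] → █  [on edge]
    (3,4)@(7, 9): e=[126,-18,0] → ·  [on edge]
  covered (15 px):
    · · · · █ █ █ · ·
    █ █ █ █ █ █ · · ·
    · █ █ █ █ · · · ·
    · · █ █ · · · · ·
    · · · · · · · · ·

Z-buffer (winner per pixel, '.' = empty):
  . . . . 1 1 1 . .
  1 1 1 1 1 1 . . .
  . 1 1 1 1 . . . .
  . . 1 1 . . . . .
  . . . . . . . . .

Final: 1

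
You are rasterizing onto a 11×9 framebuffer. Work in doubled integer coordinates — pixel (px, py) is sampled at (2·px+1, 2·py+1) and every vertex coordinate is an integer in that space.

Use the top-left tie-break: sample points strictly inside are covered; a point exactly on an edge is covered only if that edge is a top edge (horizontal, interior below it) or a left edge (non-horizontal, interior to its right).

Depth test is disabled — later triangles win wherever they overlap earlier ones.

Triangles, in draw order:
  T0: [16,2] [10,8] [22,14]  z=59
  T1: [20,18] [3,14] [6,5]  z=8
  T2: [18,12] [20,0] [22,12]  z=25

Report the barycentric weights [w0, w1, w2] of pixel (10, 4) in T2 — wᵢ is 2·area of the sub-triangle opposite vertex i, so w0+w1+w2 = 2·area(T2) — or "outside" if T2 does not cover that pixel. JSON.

T0:
  2·area = 108  (B↔C swapped to make it positive)
  edge (16, 2)→(22, 14): d=(6,12) right/bottom  bias=-1
  edge (22, 14)→(10, 8): d=(-12,-6) top-left  bias=+0
  edge (10, 8)→(16, 2): d=(6,-6) top-left  bias=+0
    (8,0)@(17, 1): e=[-18,126,0] → ·  [on edge]
    (7,1)@(15, 3): e=[18,90,0] → #  [on edge]
    (8,1)@(17, 3): e=[-6,102,12] → ·
    (6,2)@(13, 5): e=[54,54,0] → #  [on edge]
    (8,2)@(17, 5): e=[6,78,24] → #
    (9,2)@(19, 5): e=[-18,90,36] → ·
    (5,3)@(11, 7): e=[90,18,0] → #  [on edge]
    (9,3)@(19, 7): e=[-6,66,48] → ·
    (4,4)@(9, 9): e=[126,-18,0] → ·  [on edge]
    (5,4)@(11, 9): e=[102,-6,12] → ·
    (6,4)@(13, 9): e=[78,6,24] → #
    (9,4)@(19, 9): e=[6,42,60] → #
    (3,5)@(7, 11): e=[162,-54,0] → ·  [on edge]
    (2,6)@(5, 13): e=[198,-90,0] → ·  [on edge]
    (1,7)@(3, 15): e=[234,-126,0] → ·  [on edge]
    (0,8)@(1, 17): e=[270,-162,0] → ·  [on edge]
  covered (15 px):
    · · · · · · · · · · ·
    · · · · · · · # · · ·
    · · · · · · # # # · ·
    · · · · · # # # # · ·
    · · · · · · # # # # ·
    · · · · · · · · # # ·
    · · · · · · · · · · #
    · · · · · · · · · · ·
    · · · · · · · · · · ·
T1:
  2·area = 165
  edge (20, 18)→(3, 14): d=(-17,-4) top-left  bias=+0
  edge (3, 14)→(6, 5): d=(3,-9) top-left  bias=+0
  edge (6, 5)→(20, 18): d=(14,13) right/bottom  bias=-1
    (3,3)@(7, 7): e=[135,15,15] → #
    (4,3)@(9, 7): e=[143,33,-11] → ·
    (2,4)@(5, 9): e=[93,3,69] → #
    (4,4)@(9, 9): e=[109,39,17] → #
    (5,4)@(11, 9): e=[117,57,-9] → ·
    (2,5)@(5, 11): e=[59,9,97] → #
    (5,5)@(11, 11): e=[83,63,19] → #
    (6,5)@(13, 11): e=[91,81,-7] → ·
    (2,6)@(5, 13): e=[25,15,125] → #
    (6,6)@(13, 13): e=[57,87,21] → #
    (7,6)@(15, 13): e=[65,105,-5] → ·
    (2,7)@(5, 15): e=[-9,21,153] → ·
  covered (18 px):
    · · · · · · · · · · ·
    · · · · · · · · · · ·
    · · · · · · · · · · ·
    · · · # · · · · · · ·
    · · # # # · · · · · ·
    · · # # # # · · · · ·
    · · # # # # # · · · ·
    · · · · # # # # · · ·
    · · · · · · · · # · ·
T2:
  2·area = 48
  edge (18, 12)→(20, 0): d=(2,-12) top-left  bias=+0
  edge (20, 0)→(22, 12): d=(2,12) right/bottom  bias=-1
  edge (22, 12)→(18, 12): d=(-4,0) right/bottom  bias=-1
    (9,3)@(19, 7): e=[2,26,20] → #
    (10,3)@(21, 7): e=[26,2,20] → #
    (9,4)@(19, 9): e=[6,30,12] → #
    (9,5)@(19, 11): e=[10,34,4] → #
    (9,6)@(19, 13): e=[14,38,-4] → ·
    (10,6)@(21, 13): e=[38,14,-4] → ·
  covered (6 px):
    · · · · · · · · · · ·
    · · · · · · · · · · ·
    · · · · · · · · · · ·
    · · · · · · · · · # #
    · · · · · · · · · # #
    · · · · · · · · · # #
    · · · · · · · · · · ·
    · · · · · · · · · · ·
    · · · · · · · · · · ·

Final: [6,12,30]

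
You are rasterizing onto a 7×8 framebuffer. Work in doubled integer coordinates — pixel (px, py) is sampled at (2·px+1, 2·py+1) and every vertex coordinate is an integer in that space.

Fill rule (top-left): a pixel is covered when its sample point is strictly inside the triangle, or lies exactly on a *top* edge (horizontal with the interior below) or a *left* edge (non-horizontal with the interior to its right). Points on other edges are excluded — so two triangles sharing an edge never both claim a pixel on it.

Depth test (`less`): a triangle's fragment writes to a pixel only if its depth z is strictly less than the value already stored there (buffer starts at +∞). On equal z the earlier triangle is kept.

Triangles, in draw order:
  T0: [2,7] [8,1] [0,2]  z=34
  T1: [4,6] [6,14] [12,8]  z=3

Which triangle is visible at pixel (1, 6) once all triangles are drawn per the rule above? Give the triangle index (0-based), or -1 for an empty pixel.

T0:
  2·area = 42  (B↔C swapped to make it positive)
  edge (2, 7)→(0, 2): d=(-2,-5) top-left  bias=+0
  edge (0, 2)→(8, 1): d=(8,-1) top-left  bias=+0
  edge (8, 1)→(2, 7): d=(-6,6) right/bottom  bias=-1
    (0,1)@(1, 3): e=[3,9,30] → █
    (1,1)@(3, 3): e=[13,11,18] → █
    (2,1)@(5, 3): e=[23,13,6] → █
    (3,1)@(7, 3): e=[33,15,-6] → ·
    (0,2)@(1, 5): e=[-1,25,18] → ·
    (1,2)@(3, 5): e=[9,27,6] → █
    (2,2)@(5, 5): e=[19,29,-6] → ·
    (1,3)@(3, 7): e=[5,43,-6] → ·
  covered (4 px):
    · · · · · · ·
    █ █ █ · · · ·
    · █ · · · · ·
    · · · · · · ·
    · · · · · · ·
    · · · · · · ·
    · · · · · · ·
    · · · · · · ·
T1:
  2·area = 60  (B↔C swapped to make it positive)
  edge (4, 6)→(12, 8): d=(8,2) right/bottom  bias=-1
  edge (12, 8)→(6, 14): d=(-6,6) right/bottom  bias=-1
  edge (6, 14)→(4, 6): d=(-2,-8) top-left  bias=+0
    (2,3)@(5, 7): e=[6,48,6] → █
    (3,3)@(7, 7): e=[2,36,22] → █
    (4,3)@(9, 7): e=[-2,24,38] → ·
    (6,3)@(13, 7): e=[-10,0,70] → ·  [on edge]
    (2,4)@(5, 9): e=[22,36,2] → █
    (4,4)@(9, 9): e=[14,12,34] → █
    (5,4)@(11, 9): e=[10,0,50] → ·  [on edge]
    (2,5)@(5, 11): e=[38,24,-2] → ·
    (3,5)@(7, 11): e=[34,12,14] → █
    (4,5)@(9, 11): e=[30,0,30] → ·  [on edge]
    (3,6)@(7, 13): e=[50,0,10] → ·  [on edge]
    (2,7)@(5, 15): e=[70,0,-10] → ·  [on edge]
  covered (6 px):
    · · · · · · ·
    · · · · · · ·
    · · · · · · ·
    · · █ █ · · ·
    · · █ █ █ · ·
    · · · █ · · ·
    · · · · · · ·
    · · · · · · ·

Z-buffer (winner per pixel, '.' = empty):
  . . . . . . .
  0 0 0 . . . .
  . 0 . . . . .
  . . 1 1 . . .
  . . 1 1 1 . .
  . . . 1 . . .
  . . . . . . .
  . . . . . . .

Result: -1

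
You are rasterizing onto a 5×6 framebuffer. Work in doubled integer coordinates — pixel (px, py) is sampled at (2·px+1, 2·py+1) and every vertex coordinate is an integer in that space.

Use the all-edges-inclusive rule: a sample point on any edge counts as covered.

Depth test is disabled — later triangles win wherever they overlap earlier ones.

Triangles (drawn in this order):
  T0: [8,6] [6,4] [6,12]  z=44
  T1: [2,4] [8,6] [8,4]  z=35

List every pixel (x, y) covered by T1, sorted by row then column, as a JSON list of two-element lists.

T0:
  2·area = 16  (B↔C swapped to make it positive)
  edge (8, 6)→(6, 12): d=(-2,6) inclusive
  edge (6, 12)→(6, 4): d=(0,-8) inclusive
  edge (6, 4)→(8, 6): d=(2,2) inclusive
    (1,0)@(3, 1): e=[40,-24,0] → ·  [on edge]
    (2,1)@(5, 3): e=[24,-8,0] → ·  [on edge]
    (4,1)@(9, 3): e=[0,24,-8] → ·  [on edge]
    (3,2)@(7, 5): e=[8,8,0] → █  [on edge]
    (4,2)@(9, 5): e=[-4,24,-4] → ·
    (3,3)@(7, 7): e=[4,8,4] → █
    (4,3)@(9, 7): e=[-8,24,0] → ·  [on edge]
    (3,4)@(7, 9): e=[0,8,8] → █  [on edge]
    (4,4)@(9, 9): e=[-12,24,4] → ·
    (3,5)@(7, 11): e=[-4,8,12] → ·
  covered (3 px):
    · · · · ·
    · · · · ·
    · · · █ ·
    · · · █ ·
    · · · █ ·
    · · · · ·
T1:
  2·area = 12  (B↔C swapped to make it positive)
  edge (2, 4)→(8, 4): d=(6,0) inclusive
  edge (8, 4)→(8, 6): d=(0,2) inclusive
  edge (8, 6)→(2, 4): d=(-6,-2) inclusive
    (2,2)@(5, 5): e=[6,6,0] → █  [on edge]
    (3,2)@(7, 5): e=[6,2,4] → █
    (4,2)@(9, 5): e=[6,-2,8] → ·
    (2,3)@(5, 7): e=[18,6,-12] → ·
    (3,3)@(7, 7): e=[18,2,-8] → ·
  covered (2 px):
    · · · · ·
    · · · · ·
    · · █ █ ·
    · · · · ·
    · · · · ·
    · · · · ·

Final: [[2,2],[3,2]]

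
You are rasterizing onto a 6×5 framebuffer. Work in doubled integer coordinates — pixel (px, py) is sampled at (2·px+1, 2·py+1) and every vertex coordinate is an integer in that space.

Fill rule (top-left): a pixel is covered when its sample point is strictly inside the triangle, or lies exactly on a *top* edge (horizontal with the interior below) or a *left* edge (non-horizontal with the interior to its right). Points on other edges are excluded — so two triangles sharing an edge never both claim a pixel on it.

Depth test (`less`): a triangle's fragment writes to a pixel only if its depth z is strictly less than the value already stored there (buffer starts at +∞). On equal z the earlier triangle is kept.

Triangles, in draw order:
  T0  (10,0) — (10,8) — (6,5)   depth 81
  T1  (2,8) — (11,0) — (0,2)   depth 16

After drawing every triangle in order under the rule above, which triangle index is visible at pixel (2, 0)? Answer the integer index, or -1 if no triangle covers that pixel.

T0:
  2·area = 32
  edge (10, 0)→(10, 8): d=(0,8) right/bottom  bias=-1
  edge (10, 8)→(6, 5): d=(-4,-3) top-left  bias=+0
  edge (6, 5)→(10, 0): d=(4,-5) top-left  bias=+0
    (4,1)@(9, 3): e=[8,17,7] → #
    (5,1)@(11, 3): e=[-8,23,17] → ·
    (3,2)@(7, 5): e=[24,3,5] → #
    (5,2)@(11, 5): e=[-8,15,25] → ·
    (3,3)@(7, 7): e=[24,-5,13] → ·
    (4,3)@(9, 7): e=[8,1,23] → #
    (5,3)@(11, 7): e=[-8,7,33] → ·
    (4,4)@(9, 9): e=[8,-7,31] → ·
  covered (4 px):
    · · · · · ·
    · · · · # ·
    · · · # # ·
    · · · · # ·
    · · · · · ·
T1:
  2·area = 70  (B↔C swapped to make it positive)
  edge (2, 8)→(0, 2): d=(-2,-6) top-left  bias=+0
  edge (0, 2)→(11, 0): d=(11,-2) top-left  bias=+0
  edge (11, 0)→(2, 8): d=(-9,8) right/bottom  bias=-1
    (3,0)@(7, 1): e=[44,3,23] → #
    (4,0)@(9, 1): e=[56,7,7] → #
    (5,0)@(11, 1): e=[68,11,-9] → ·
    (0,1)@(1, 3): e=[4,13,53] → #
    (1,1)@(3, 3): e=[16,17,37] → #
    (2,1)@(5, 3): e=[28,21,21] → #
    (4,1)@(9, 3): e=[52,29,-11] → ·
    (0,2)@(1, 5): e=[0,35,35] → #  [on edge]
    (3,2)@(7, 5): e=[36,47,-13] → ·
    (0,3)@(1, 7): e=[-4,57,17] → ·
    (1,3)@(3, 7): e=[8,61,1] → #
    (2,3)@(5, 7): e=[20,65,-15] → ·
  covered (10 px):
    · · · # # ·
    # # # # · ·
    # # # · · ·
    · # · · · ·
    · · · · · ·

Z-buffer (winner per pixel, '.' = empty):
  . . . 1 1 .
  1 1 1 1 0 .
  1 1 1 0 0 .
  . 1 . . 0 .
  . . . . . .

Answer: -1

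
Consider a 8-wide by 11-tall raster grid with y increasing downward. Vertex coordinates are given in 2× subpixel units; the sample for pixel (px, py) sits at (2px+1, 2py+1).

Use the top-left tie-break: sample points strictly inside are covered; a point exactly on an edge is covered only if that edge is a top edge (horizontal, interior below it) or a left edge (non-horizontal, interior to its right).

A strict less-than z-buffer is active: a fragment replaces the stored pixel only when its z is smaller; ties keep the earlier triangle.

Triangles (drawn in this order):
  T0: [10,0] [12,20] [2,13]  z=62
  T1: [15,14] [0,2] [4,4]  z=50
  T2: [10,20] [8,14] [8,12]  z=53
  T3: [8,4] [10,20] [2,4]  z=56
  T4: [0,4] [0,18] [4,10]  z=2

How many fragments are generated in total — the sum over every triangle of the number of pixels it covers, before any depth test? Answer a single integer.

T0:
  2·area = 186
  edge (10, 0)→(12, 20): d=(2,20) right/bottom  bias=-1
  edge (12, 20)→(2, 13): d=(-10,-7) top-left  bias=+0
  edge (2, 13)→(10, 0): d=(8,-13) top-left  bias=+0
    (4,1)@(9, 3): e=[26,149,11] → █
    (5,1)@(11, 3): e=[-14,163,37] → ·
    (3,2)@(7, 5): e=[70,115,1] → █
    (5,2)@(11, 5): e=[-10,143,53] → ·
    (3,3)@(7, 7): e=[74,95,17] → █
    (5,3)@(11, 7): e=[-6,123,69] → ·
    (2,4)@(5, 9): e=[118,61,7] → █
    (5,4)@(11, 9): e=[-2,103,85] → ·
    (2,5)@(5, 11): e=[122,41,23] → █
    (5,5)@(11, 11): e=[2,83,101] → █
    (6,5)@(13, 11): e=[-38,97,127] → ·
    (1,6)@(3, 13): e=[166,7,13] → █
  covered (24 px):
    · · · · · · · ·
    · · · · █ · · ·
    · · · █ █ · · ·
    · · · █ █ · · ·
    · · █ █ █ · · ·
    · · █ █ █ █ · ·
    · █ █ █ █ █ · ·
    · · █ █ █ █ · ·
    · · · · █ █ · ·
    · · · · · █ · ·
    · · · · · · · ·
T1:
  2·area = 18
  edge (15, 14)→(0, 2): d=(-15,-12) top-left  bias=+0
  edge (0, 2)→(4, 4): d=(4,2) right/bottom  bias=-1
  edge (4, 4)→(15, 14): d=(11,10) right/bottom  bias=-1
    (2,2)@(5, 5): e=[15,2,1] → █
    (3,2)@(7, 5): e=[39,-2,-19] → ·
    (2,3)@(5, 7): e=[-15,10,23] → ·
    (3,3)@(7, 7): e=[9,6,3] → █
    (4,3)@(9, 7): e=[33,2,-17] → ·
    (3,4)@(7, 9): e=[-21,14,25] → ·
    (4,4)@(9, 9): e=[3,10,5] → █
    (5,4)@(11, 9): e=[27,6,-15] → ·
    (4,5)@(9, 11): e=[-27,18,27] → ·
  covered (3 px):
    · · · · · · · ·
    · · · · · · · ·
    · · █ · · · · ·
    · · · █ · · · ·
    · · · · █ · · ·
    · · · · · · · ·
    · · · · · · · ·
    · · · · · · · ·
    · · · · · · · ·
    · · · · · · · ·
    · · · · · · · ·
T2:
  2·area = 4
  edge (10, 20)→(8, 14): d=(-2,-6) top-left  bias=+0
  edge (8, 14)→(8, 12): d=(0,-2) top-left  bias=+0
  edge (8, 12)→(10, 20): d=(2,8) right/bottom  bias=-1
    (2,2)@(5, 5): e=[0,-6,10] → ·  [on edge]
    (3,5)@(7, 11): e=[0,-2,6] → ·  [on edge]
    (4,8)@(9, 17): e=[0,2,2] → █  [on edge]
    (5,8)@(11, 17): e=[12,6,-14] → ·
    (4,9)@(9, 19): e=[-4,2,6] → ·
  covered (1 px):
    · · · · · · · ·
    · · · · · · · ·
    · · · · · · · ·
    · · · · · · · ·
    · · · · · · · ·
    · · · · · · · ·
    · · · · · · · ·
    · · · · · · · ·
    · · · · █ · · ·
    · · · · · · · ·
    · · · · · · · ·
T3:
  2·area = 96
  edge (8, 4)→(10, 20): d=(2,16) right/bottom  bias=-1
  edge (10, 20)→(2, 4): d=(-8,-16) top-left  bias=+0
  edge (2, 4)→(8, 4): d=(6,0) top-left  bias=+0
    (1,2)@(3, 5): e=[82,8,6] → █
    (2,2)@(5, 5): e=[50,40,6] → █
    (3,2)@(7, 5): e=[18,72,6] → █
    (4,2)@(9, 5): e=[-14,104,6] → ·
    (1,3)@(3, 7): e=[86,-8,18] → ·
    (2,3)@(5, 7): e=[54,24,18] → █
    (4,3)@(9, 7): e=[-10,88,18] → ·
    (2,4)@(5, 9): e=[58,8,30] → █
    (4,4)@(9, 9): e=[-6,72,30] → ·
    (2,5)@(5, 11): e=[62,-8,42] → ·
    (3,5)@(7, 11): e=[30,24,42] → █
    (4,5)@(9, 11): e=[-2,56,42] → ·
  covered (12 px):
    · · · · · · · ·
    · · · · · · · ·
    · █ █ █ · · · ·
    · · █ █ · · · ·
    · · █ █ · · · ·
    · · · █ · · · ·
    · · · █ █ · · ·
    · · · · █ · · ·
    · · · · █ · · ·
    · · · · · · · ·
    · · · · · · · ·
T4:
  2·area = 56  (B↔C swapped to make it positive)
  edge (0, 4)→(4, 10): d=(4,6) right/bottom  bias=-1
  edge (4, 10)→(0, 18): d=(-4,8) right/bottom  bias=-1
  edge (0, 18)→(0, 4): d=(0,-14) top-left  bias=+0
    (0,3)@(1, 7): e=[6,36,14] → █
    (1,3)@(3, 7): e=[-6,20,42] → ·
    (0,4)@(1, 9): e=[14,28,14] → █
    (1,4)@(3, 9): e=[2,12,42] → █
    (2,4)@(5, 9): e=[-10,-4,70] → ·
    (0,5)@(1, 11): e=[22,20,14] → █
    (2,5)@(5, 11): e=[-2,-12,70] → ·
    (0,6)@(1, 13): e=[30,12,14] → █
    (1,6)@(3, 13): e=[18,-4,42] → ·
    (0,7)@(1, 15): e=[38,4,14] → █
    (1,7)@(3, 15): e=[26,-12,42] → ·
    (0,8)@(1, 17): e=[46,-4,14] → ·
  covered (7 px):
    · · · · · · · ·
    · · · · · · · ·
    · · · · · · · ·
    █ · · · · · · ·
    █ █ · · · · · ·
    █ █ · · · · · ·
    █ · · · · · · ·
    █ · · · · · · ·
    · · · · · · · ·
    · · · · · · · ·
    · · · · · · · ·

Answer: 47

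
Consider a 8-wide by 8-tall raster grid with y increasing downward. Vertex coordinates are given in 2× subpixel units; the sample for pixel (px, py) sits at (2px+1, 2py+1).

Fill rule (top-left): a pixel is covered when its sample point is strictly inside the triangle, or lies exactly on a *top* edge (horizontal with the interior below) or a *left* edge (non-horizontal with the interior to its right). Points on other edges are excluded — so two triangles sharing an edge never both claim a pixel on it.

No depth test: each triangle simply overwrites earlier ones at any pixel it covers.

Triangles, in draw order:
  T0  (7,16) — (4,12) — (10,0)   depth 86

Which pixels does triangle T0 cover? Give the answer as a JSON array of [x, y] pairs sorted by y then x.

T0:
  2·area = 60
  edge (7, 16)→(4, 12): d=(-3,-4) top-left  bias=+0
  edge (4, 12)→(10, 0): d=(6,-12) top-left  bias=+0
  edge (10, 0)→(7, 16): d=(-3,16) right/bottom  bias=-1
    (4,1)@(9, 3): e=[47,6,7] → █
    (5,1)@(11, 3): e=[55,30,-25] → ·
    (4,2)@(9, 5): e=[41,18,1] → █
    (5,2)@(11, 5): e=[49,42,-31] → ·
    (3,3)@(7, 7): e=[27,6,27] → █
    (4,3)@(9, 7): e=[35,30,-5] → ·
    (3,4)@(7, 9): e=[21,18,21] → █
    (4,4)@(9, 9): e=[29,42,-11] → ·
    (2,5)@(5, 11): e=[7,6,47] → █
    (4,5)@(9, 11): e=[23,54,-17] → ·
    (2,6)@(5, 13): e=[1,18,41] → █
    (4,6)@(9, 13): e=[17,66,-23] → ·
  covered (9 px):
    · · · · · · · ·
    · · · · █ · · ·
    · · · · █ · · ·
    · · · █ · · · ·
    · · · █ · · · ·
    · · █ █ · · · ·
    · · █ █ · · · ·
    · · · █ · · · ·

Result: [[4,1],[4,2],[3,3],[3,4],[2,5],[3,5],[2,6],[3,6],[3,7]]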